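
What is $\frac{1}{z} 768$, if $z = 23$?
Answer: $\frac{768}{23} \approx 33.391$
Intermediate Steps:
$\frac{1}{z} 768 = \frac{1}{23} \cdot 768 = \frac{768}{23}$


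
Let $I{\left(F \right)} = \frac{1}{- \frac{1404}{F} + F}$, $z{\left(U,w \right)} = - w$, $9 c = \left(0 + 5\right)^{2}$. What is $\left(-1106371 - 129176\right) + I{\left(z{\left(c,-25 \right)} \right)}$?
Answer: $- \frac{962491138}{779} \approx -1.2355 \cdot 10^{6}$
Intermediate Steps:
$c = \frac{25}{9}$ ($c = \frac{\left(0 + 5\right)^{2}}{9} = \frac{5^{2}}{9} = \frac{1}{9} \cdot 25 = \frac{25}{9} \approx 2.7778$)
$I{\left(F \right)} = \frac{1}{F - \frac{1404}{F}}$
$\left(-1106371 - 129176\right) + I{\left(z{\left(c,-25 \right)} \right)} = \left(-1106371 - 129176\right) + \frac{\left(-1\right) \left(-25\right)}{-1404 + \left(\left(-1\right) \left(-25\right)\right)^{2}} = -1235547 + \frac{25}{-1404 + 25^{2}} = -1235547 + \frac{25}{-1404 + 625} = -1235547 + \frac{25}{-779} = -1235547 + 25 \left(- \frac{1}{779}\right) = -1235547 - \frac{25}{779} = - \frac{962491138}{779}$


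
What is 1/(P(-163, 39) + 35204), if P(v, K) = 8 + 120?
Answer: 1/35332 ≈ 2.8303e-5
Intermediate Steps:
P(v, K) = 128
1/(P(-163, 39) + 35204) = 1/(128 + 35204) = 1/35332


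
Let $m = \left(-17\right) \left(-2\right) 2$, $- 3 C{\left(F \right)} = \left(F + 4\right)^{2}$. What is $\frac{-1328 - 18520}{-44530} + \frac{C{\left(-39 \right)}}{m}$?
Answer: $- \frac{25250129}{4542060} \approx -5.5592$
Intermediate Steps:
$C{\left(F \right)} = - \frac{\left(4 + F\right)^{2}}{3}$ ($C{\left(F \right)} = - \frac{\left(F + 4\right)^{2}}{3} = - \frac{\left(4 + F\right)^{2}}{3}$)
$m = 68$ ($m = 34 \cdot 2 = 68$)
$\frac{-1328 - 18520}{-44530} + \frac{C{\left(-39 \right)}}{m} = \frac{-1328 - 18520}{-44530} + \frac{\left(- \frac{1}{3}\right) \left(4 - 39\right)^{2}}{68} = \left(-19848\right) \left(- \frac{1}{44530}\right) + - \frac{\left(-35\right)^{2}}{3} \cdot \frac{1}{68} = \frac{9924}{22265} + \left(- \frac{1}{3}\right) 1225 \cdot \frac{1}{68} = \frac{9924}{22265} - \frac{1225}{204} = - \frac{25250129}{4542060}$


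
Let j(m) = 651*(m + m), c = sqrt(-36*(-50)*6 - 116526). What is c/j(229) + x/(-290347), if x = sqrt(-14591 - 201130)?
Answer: I*(-894474*sqrt(23969) + 290347*sqrt(105726))/86569280826 ≈ -0.00050912*I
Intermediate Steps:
x = 3*I*sqrt(23969) (x = sqrt(-215721) = 3*I*sqrt(23969) ≈ 464.46*I)
c = I*sqrt(105726) (c = sqrt(1800*6 - 116526) = sqrt(10800 - 116526) = sqrt(-105726) = I*sqrt(105726) ≈ 325.16*I)
j(m) = 1302*m (j(m) = 651*(2*m) = 1302*m)
c/j(229) + x/(-290347) = (I*sqrt(105726))/((1302*229)) + (3*I*sqrt(23969))/(-290347) = (I*sqrt(105726))/298158 + (3*I*sqrt(23969))*(-1/290347) = (I*sqrt(105726))*(1/298158) - 3*I*sqrt(23969)/290347 = I*sqrt(105726)/298158 - 3*I*sqrt(23969)/290347 = -3*I*sqrt(23969)/290347 + I*sqrt(105726)/298158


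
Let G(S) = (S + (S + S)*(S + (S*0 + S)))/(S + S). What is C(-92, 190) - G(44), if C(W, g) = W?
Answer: -361/2 ≈ -180.50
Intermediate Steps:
G(S) = (S + 4*S²)/(2*S) (G(S) = (S + (2*S)*(S + (0 + S)))/((2*S)) = (S + (2*S)*(S + S))*(1/(2*S)) = (S + (2*S)*(2*S))*(1/(2*S)) = (S + 4*S²)*(1/(2*S)) = (S + 4*S²)/(2*S))
C(-92, 190) - G(44) = -92 - (½ + 2*44) = -92 - (½ + 88) = -92 - 1*177/2 = -92 - 177/2 = -361/2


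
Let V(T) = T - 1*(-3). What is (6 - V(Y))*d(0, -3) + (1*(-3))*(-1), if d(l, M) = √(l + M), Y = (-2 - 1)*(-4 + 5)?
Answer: 3 + 6*I*√3 ≈ 3.0 + 10.392*I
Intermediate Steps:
Y = -3 (Y = -3*1 = -3)
V(T) = 3 + T (V(T) = T + 3 = 3 + T)
d(l, M) = √(M + l)
(6 - V(Y))*d(0, -3) + (1*(-3))*(-1) = (6 - (3 - 3))*√(-3 + 0) + (1*(-3))*(-1) = (6 - 1*0)*√(-3) - 3*(-1) = (6 + 0)*(I*√3) + 3 = 6*(I*√3) + 3 = 6*I*√3 + 3 = 3 + 6*I*√3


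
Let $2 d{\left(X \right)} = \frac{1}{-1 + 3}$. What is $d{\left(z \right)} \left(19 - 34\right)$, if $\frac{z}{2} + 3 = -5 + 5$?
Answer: $- \frac{15}{4} \approx -3.75$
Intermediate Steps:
$z = -6$ ($z = -6 + 2 \left(-5 + 5\right) = -6 + 2 \cdot 0 = -6 + 0 = -6$)
$d{\left(X \right)} = \frac{1}{4}$ ($d{\left(X \right)} = \frac{1}{2 \left(-1 + 3\right)} = \frac{1}{2 \cdot 2} = \frac{1}{2} \cdot \frac{1}{2} = \frac{1}{4}$)
$d{\left(z \right)} \left(19 - 34\right) = \frac{19 - 34}{4} = \frac{1}{4} \left(-15\right) = - \frac{15}{4}$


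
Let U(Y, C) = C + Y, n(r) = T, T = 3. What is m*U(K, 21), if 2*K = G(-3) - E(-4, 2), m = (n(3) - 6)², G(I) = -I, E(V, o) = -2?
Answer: 423/2 ≈ 211.50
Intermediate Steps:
n(r) = 3
m = 9 (m = (3 - 6)² = (-3)² = 9)
K = 5/2 (K = (-1*(-3) - 1*(-2))/2 = (3 + 2)/2 = (½)*5 = 5/2 ≈ 2.5000)
m*U(K, 21) = 9*(21 + 5/2) = 9*(47/2) = 423/2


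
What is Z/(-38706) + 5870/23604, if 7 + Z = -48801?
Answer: 38313007/25378234 ≈ 1.5097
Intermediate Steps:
Z = -48808 (Z = -7 - 48801 = -48808)
Z/(-38706) + 5870/23604 = -48808/(-38706) + 5870/23604 = -48808*(-1/38706) + 5870*(1/23604) = 24404/19353 + 2935/11802 = 38313007/25378234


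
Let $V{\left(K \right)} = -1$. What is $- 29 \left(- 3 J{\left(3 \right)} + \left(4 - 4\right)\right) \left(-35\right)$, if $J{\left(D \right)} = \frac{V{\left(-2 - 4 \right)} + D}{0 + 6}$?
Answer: $-1015$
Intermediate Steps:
$J{\left(D \right)} = - \frac{1}{6} + \frac{D}{6}$ ($J{\left(D \right)} = \frac{-1 + D}{0 + 6} = \frac{-1 + D}{6} = \left(-1 + D\right) \frac{1}{6} = - \frac{1}{6} + \frac{D}{6}$)
$- 29 \left(- 3 J{\left(3 \right)} + \left(4 - 4\right)\right) \left(-35\right) = - 29 \left(- 3 \left(- \frac{1}{6} + \frac{1}{6} \cdot 3\right) + \left(4 - 4\right)\right) \left(-35\right) = - 29 \left(- 3 \left(- \frac{1}{6} + \frac{1}{2}\right) + \left(4 - 4\right)\right) \left(-35\right) = - 29 \left(\left(-3\right) \frac{1}{3} + 0\right) \left(-35\right) = - 29 \left(-1 + 0\right) \left(-35\right) = \left(-29\right) \left(-1\right) \left(-35\right) = 29 \left(-35\right) = -1015$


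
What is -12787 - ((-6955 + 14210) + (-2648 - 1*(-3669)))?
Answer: -21063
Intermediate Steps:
-12787 - ((-6955 + 14210) + (-2648 - 1*(-3669))) = -12787 - (7255 + (-2648 + 3669)) = -12787 - (7255 + 1021) = -12787 - 1*8276 = -12787 - 8276 = -21063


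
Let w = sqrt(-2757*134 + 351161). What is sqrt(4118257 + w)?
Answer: sqrt(4118257 + 7*I*sqrt(373)) ≈ 2029.3 + 0.033*I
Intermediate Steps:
w = 7*I*sqrt(373) (w = sqrt(-369438 + 351161) = sqrt(-18277) = 7*I*sqrt(373) ≈ 135.19*I)
sqrt(4118257 + w) = sqrt(4118257 + 7*I*sqrt(373))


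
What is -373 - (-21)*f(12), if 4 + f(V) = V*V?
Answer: 2567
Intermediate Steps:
f(V) = -4 + V**2 (f(V) = -4 + V*V = -4 + V**2)
-373 - (-21)*f(12) = -373 - (-21)*(-4 + 12**2) = -373 - (-21)*(-4 + 144) = -373 - (-21)*140 = -373 - 1*(-2940) = -373 + 2940 = 2567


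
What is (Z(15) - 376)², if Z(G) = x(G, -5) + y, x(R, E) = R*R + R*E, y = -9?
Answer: 55225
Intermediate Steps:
x(R, E) = R² + E*R
Z(G) = -9 + G*(-5 + G) (Z(G) = G*(-5 + G) - 9 = -9 + G*(-5 + G))
(Z(15) - 376)² = ((-9 + 15*(-5 + 15)) - 376)² = ((-9 + 15*10) - 376)² = ((-9 + 150) - 376)² = (141 - 376)² = (-235)² = 55225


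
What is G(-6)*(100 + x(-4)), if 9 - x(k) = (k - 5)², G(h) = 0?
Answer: 0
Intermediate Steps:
x(k) = 9 - (-5 + k)² (x(k) = 9 - (k - 5)² = 9 - (-5 + k)²)
G(-6)*(100 + x(-4)) = 0*(100 + (9 - (-5 - 4)²)) = 0*(100 + (9 - 1*(-9)²)) = 0*(100 + (9 - 1*81)) = 0*(100 + (9 - 81)) = 0*(100 - 72) = 0*28 = 0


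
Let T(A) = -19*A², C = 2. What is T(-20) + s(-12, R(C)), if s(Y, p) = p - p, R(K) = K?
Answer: -7600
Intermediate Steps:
s(Y, p) = 0
T(-20) + s(-12, R(C)) = -19*(-20)² + 0 = -19*400 + 0 = -7600 + 0 = -7600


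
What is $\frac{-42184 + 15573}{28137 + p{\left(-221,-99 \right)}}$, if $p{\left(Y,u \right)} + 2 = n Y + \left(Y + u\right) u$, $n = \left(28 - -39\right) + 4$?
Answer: $- \frac{26611}{44124} \approx -0.6031$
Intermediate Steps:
$n = 71$ ($n = \left(28 + 39\right) + 4 = 67 + 4 = 71$)
$p{\left(Y,u \right)} = -2 + 71 Y + u \left(Y + u\right)$ ($p{\left(Y,u \right)} = -2 + \left(71 Y + \left(Y + u\right) u\right) = -2 + \left(71 Y + u \left(Y + u\right)\right) = -2 + 71 Y + u \left(Y + u\right)$)
$\frac{-42184 + 15573}{28137 + p{\left(-221,-99 \right)}} = \frac{-42184 + 15573}{28137 + \left(-2 + \left(-99\right)^{2} + 71 \left(-221\right) - -21879\right)} = - \frac{26611}{28137 + \left(-2 + 9801 - 15691 + 21879\right)} = - \frac{26611}{28137 + 15987} = - \frac{26611}{44124}$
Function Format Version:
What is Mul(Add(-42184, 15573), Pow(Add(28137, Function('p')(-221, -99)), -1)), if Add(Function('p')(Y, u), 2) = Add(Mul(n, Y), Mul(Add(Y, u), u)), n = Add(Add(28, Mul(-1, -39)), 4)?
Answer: Rational(-26611, 44124) ≈ -0.60310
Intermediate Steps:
n = 71 (n = Add(Add(28, 39), 4) = Add(67, 4) = 71)
Function('p')(Y, u) = Add(-2, Mul(71, Y), Mul(u, Add(Y, u))) (Function('p')(Y, u) = Add(-2, Add(Mul(71, Y), Mul(Add(Y, u), u))) = Add(-2, Add(Mul(71, Y), Mul(u, Add(Y, u)))) = Add(-2, Mul(71, Y), Mul(u, Add(Y, u))))
Mul(Add(-42184, 15573), Pow(Add(28137, Function('p')(-221, -99)), -1)) = Mul(Add(-42184, 15573), Pow(Add(28137, Add(-2, Pow(-99, 2), Mul(71, -221), Mul(-221, -99))), -1)) = Mul(-26611, Pow(Add(28137, Add(-2, 9801, -15691, 21879)), -1)) = Mul(-26611, Pow(Add(28137, 15987), -1)) = Mul(-26611, Pow(44124, -1)) = Mul(-26611, Rational(1, 44124)) = Rational(-26611, 44124)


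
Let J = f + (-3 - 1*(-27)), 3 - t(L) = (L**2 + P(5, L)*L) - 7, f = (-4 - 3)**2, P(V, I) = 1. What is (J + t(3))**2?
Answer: 5041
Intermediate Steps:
f = 49 (f = (-7)**2 = 49)
t(L) = 10 - L - L**2 (t(L) = 3 - ((L**2 + 1*L) - 7) = 3 - ((L**2 + L) - 7) = 3 - ((L + L**2) - 7) = 3 - (-7 + L + L**2) = 3 + (7 - L - L**2) = 10 - L - L**2)
J = 73 (J = 49 + (-3 - 1*(-27)) = 49 + (-3 + 27) = 49 + 24 = 73)
(J + t(3))**2 = (73 + (10 - 1*3 - 1*3**2))**2 = (73 + (10 - 3 - 1*9))**2 = (73 + (10 - 3 - 9))**2 = (73 - 2)**2 = 71**2 = 5041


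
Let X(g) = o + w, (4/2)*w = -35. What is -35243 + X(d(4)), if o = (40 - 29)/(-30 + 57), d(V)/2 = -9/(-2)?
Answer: -1904045/54 ≈ -35260.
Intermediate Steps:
w = -35/2 (w = (½)*(-35) = -35/2 ≈ -17.500)
d(V) = 9 (d(V) = 2*(-9/(-2)) = 2*(-9*(-½)) = 2*(9/2) = 9)
o = 11/27 ≈ 0.40741
X(g) = -923/54 (X(g) = 11/27 - 35/2 = -923/54)
-35243 + X(d(4)) = -35243 - 923/54 = -1904045/54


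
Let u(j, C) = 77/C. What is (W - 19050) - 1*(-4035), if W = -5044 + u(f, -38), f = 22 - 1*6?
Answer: -762319/38 ≈ -20061.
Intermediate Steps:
f = 16 (f = 22 - 6 = 16)
W = -191749/38 (W = -5044 + 77/(-38) = -5044 + 77*(-1/38) = -5044 - 77/38 = -191749/38 ≈ -5046.0)
(W - 19050) - 1*(-4035) = (-191749/38 - 19050) - 1*(-4035) = -915649/38 + 4035 = -762319/38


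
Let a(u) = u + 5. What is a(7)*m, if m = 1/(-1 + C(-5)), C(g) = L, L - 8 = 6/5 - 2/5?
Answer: 20/13 ≈ 1.5385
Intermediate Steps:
a(u) = 5 + u
L = 44/5 (L = 8 + (6/5 - 2/5) = 8 + 4/5 = 44/5 ≈ 8.8000)
C(g) = 44/5
m = 5/39 (m = 1/(-1 + 44/5) = 1/(39/5) = 5/39 ≈ 0.12821)
a(7)*m = (5 + 7)*(5/39) = 12*(5/39) = 20/13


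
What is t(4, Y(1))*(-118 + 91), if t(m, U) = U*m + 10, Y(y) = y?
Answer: -378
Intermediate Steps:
t(m, U) = 10 + U*m
t(4, Y(1))*(-118 + 91) = (10 + 1*4)*(-118 + 91) = (10 + 4)*(-27) = 14*(-27) = -378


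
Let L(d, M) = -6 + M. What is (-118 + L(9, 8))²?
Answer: 13456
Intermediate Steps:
(-118 + L(9, 8))² = (-118 + (-6 + 8))² = (-118 + 2)² = (-116)² = 13456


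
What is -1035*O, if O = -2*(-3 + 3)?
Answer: 0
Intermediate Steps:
O = 0 (O = -2*0 = 0)
-1035*O = -1035*0 = 0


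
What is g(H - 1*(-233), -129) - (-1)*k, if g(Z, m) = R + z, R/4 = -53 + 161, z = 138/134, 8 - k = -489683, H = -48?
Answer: 32838310/67 ≈ 4.9012e+5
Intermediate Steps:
k = 489691 (k = 8 - 1*(-489683) = 8 + 489683 = 489691)
z = 69/67 (z = 138*(1/134) = 69/67 ≈ 1.0299)
R = 432 (R = 4*(-53 + 161) = 4*108 = 432)
g(Z, m) = 29013/67 (g(Z, m) = 432 + 69/67 = 29013/67)
g(H - 1*(-233), -129) - (-1)*k = 29013/67 - (-1)*489691 = 29013/67 - 1*(-489691) = 29013/67 + 489691 = 32838310/67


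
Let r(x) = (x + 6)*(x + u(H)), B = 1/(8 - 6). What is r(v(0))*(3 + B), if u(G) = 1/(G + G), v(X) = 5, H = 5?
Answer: 3927/20 ≈ 196.35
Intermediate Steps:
B = 1/2 ≈ 0.50000
u(G) = 1/(2*G)
r(x) = (6 + x)*(1/10 + x) (r(x) = (x + 6)*(x + (1/2)/5) = (6 + x)*(x + (1/2)*(1/5)) = (6 + x)*(x + 1/10) = (6 + x)*(1/10 + x))
r(v(0))*(3 + B) = (3/5 + 5**2 + (61/10)*5)*(3 + 1/2) = (3/5 + 25 + 61/2)*(7/2) = (561/10)*(7/2) = 3927/20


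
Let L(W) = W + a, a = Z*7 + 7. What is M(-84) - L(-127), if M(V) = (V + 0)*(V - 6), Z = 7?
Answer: 7631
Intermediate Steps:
a = 56 (a = 7*7 + 7 = 49 + 7 = 56)
L(W) = 56 + W (L(W) = W + 56 = 56 + W)
M(V) = V*(-6 + V)
M(-84) - L(-127) = -84*(-6 - 84) - (56 - 127) = -84*(-90) - 1*(-71) = 7560 + 71 = 7631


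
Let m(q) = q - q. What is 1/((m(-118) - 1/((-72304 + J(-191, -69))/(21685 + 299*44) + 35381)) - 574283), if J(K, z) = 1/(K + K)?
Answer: -470867378693/270411130851261381 ≈ -1.7413e-6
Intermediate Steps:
J(K, z) = 1/(2*K)
m(q) = 0
1/((m(-118) - 1/((-72304 + J(-191, -69))/(21685 + 299*44) + 35381)) - 574283) = 1/((0 - 1/((-72304 + (1/2)/(-191))/(21685 + 299*44) + 35381)) - 574283) = 1/((0 - 1/((-72304 + (1/2)*(-1/191))/(21685 + 13156) + 35381)) - 574283) = 1/((0 - 1/((-72304 - 1/382)/34841 + 35381)) - 574283) = 1/((0 - 1/(-27620129/382*1/34841 + 35381)) - 574283) = 1/((0 - 1/(-27620129/13309262 + 35381)) - 574283) = 1/((0 - 1/470867378693/13309262) - 574283) = 1/((0 - 1*13309262/470867378693) - 574283) = 1/((0 - 13309262/470867378693) - 574283) = 1/(-13309262/470867378693 - 574283) = 1/(-270411130851261381/470867378693) = -470867378693/270411130851261381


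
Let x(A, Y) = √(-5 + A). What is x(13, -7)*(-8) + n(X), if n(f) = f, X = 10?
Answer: 10 - 16*√2 ≈ -12.627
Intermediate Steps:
x(13, -7)*(-8) + n(X) = √(-5 + 13)*(-8) + 10 = √8*(-8) + 10 = (2*√2)*(-8) + 10 = -16*√2 + 10 = 10 - 16*√2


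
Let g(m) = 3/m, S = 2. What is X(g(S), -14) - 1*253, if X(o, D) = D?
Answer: -267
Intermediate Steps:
X(g(S), -14) - 1*253 = -14 - 1*253 = -14 - 253 = -267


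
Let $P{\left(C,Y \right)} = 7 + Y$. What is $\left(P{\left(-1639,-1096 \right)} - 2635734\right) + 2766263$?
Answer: $129440$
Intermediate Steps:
$\left(P{\left(-1639,-1096 \right)} - 2635734\right) + 2766263 = \left(\left(7 - 1096\right) - 2635734\right) + 2766263 = \left(-1089 - 2635734\right) + 2766263 = -2636823 + 2766263 = 129440$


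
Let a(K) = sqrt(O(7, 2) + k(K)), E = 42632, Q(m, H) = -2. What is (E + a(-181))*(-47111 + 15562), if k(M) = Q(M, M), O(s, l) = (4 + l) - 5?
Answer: -1344996968 - 31549*I ≈ -1.345e+9 - 31549.0*I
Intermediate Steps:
O(s, l) = -1 + l
k(M) = -2
a(K) = I (a(K) = sqrt((-1 + 2) - 2) = sqrt(1 - 2) = sqrt(-1) = I)
(E + a(-181))*(-47111 + 15562) = (42632 + I)*(-47111 + 15562) = (42632 + I)*(-31549) = -1344996968 - 31549*I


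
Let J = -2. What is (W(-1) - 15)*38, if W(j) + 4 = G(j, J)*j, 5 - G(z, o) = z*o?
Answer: -836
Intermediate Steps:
G(z, o) = 5 - o*z (G(z, o) = 5 - z*o = 5 - o*z)
W(j) = -4 + j*(5 + 2*j) (W(j) = -4 + (5 - 1*(-2)*j)*j = -4 + (5 + 2*j)*j = -4 + j*(5 + 2*j))
(W(-1) - 15)*38 = ((-4 - (5 + 2*(-1))) - 15)*38 = ((-4 - (5 - 2)) - 15)*38 = ((-4 - 1*3) - 15)*38 = ((-4 - 3) - 15)*38 = (-7 - 15)*38 = -22*38 = -836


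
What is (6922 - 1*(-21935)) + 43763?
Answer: 72620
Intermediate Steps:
(6922 - 1*(-21935)) + 43763 = (6922 + 21935) + 43763 = 28857 + 43763 = 72620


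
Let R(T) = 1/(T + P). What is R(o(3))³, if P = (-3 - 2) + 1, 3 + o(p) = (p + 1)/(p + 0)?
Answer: -27/4913 ≈ -0.0054956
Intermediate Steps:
o(p) = -3 + (1 + p)/p (o(p) = -3 + (p + 1)/(p + 0) = -3 + (1 + p)/p)
P = -4 (P = -5 + 1 = -4)
R(T) = 1/(-4 + T) (R(T) = 1/(T - 4) = 1/(-4 + T))
R(o(3))³ = (1/(-4 + (-2 + 1/3)))³ = (1/(-4 + (-2 + ⅓)))³ = (1/(-4 - 5/3))³ = (1/(-17/3))³ = (-3/17)³ = -27/4913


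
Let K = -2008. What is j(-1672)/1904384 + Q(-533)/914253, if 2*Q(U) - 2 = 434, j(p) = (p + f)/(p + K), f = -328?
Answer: 19120019077/80090084116992 ≈ 0.00023873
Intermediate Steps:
j(p) = (-328 + p)/(-2008 + p) (j(p) = (p - 328)/(p - 2008) = (-328 + p)/(-2008 + p))
Q(U) = 218 (Q(U) = 1 + (½)*434 = 1 + 217 = 218)
j(-1672)/1904384 + Q(-533)/914253 = ((-328 - 1672)/(-2008 - 1672))/1904384 + 218/914253 = (-2000/(-3680))*(1/1904384) + 218*(1/914253) = -1/3680*(-2000)*(1/1904384) + 218/914253 = (25/46)*(1/1904384) + 218/914253 = 25/87601664 + 218/914253 = 19120019077/80090084116992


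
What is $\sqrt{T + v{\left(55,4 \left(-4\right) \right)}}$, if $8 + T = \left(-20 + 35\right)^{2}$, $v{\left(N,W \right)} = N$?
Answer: $4 \sqrt{17} \approx 16.492$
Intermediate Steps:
$T = 217$ ($T = -8 + \left(-20 + 35\right)^{2} = -8 + 15^{2} = -8 + 225 = 217$)
$\sqrt{T + v{\left(55,4 \left(-4\right) \right)}} = \sqrt{217 + 55} = \sqrt{272} = 4 \sqrt{17}$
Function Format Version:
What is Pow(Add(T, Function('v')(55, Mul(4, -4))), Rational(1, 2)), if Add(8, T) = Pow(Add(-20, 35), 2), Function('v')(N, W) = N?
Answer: Mul(4, Pow(17, Rational(1, 2))) ≈ 16.492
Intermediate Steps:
T = 217 (T = Add(-8, Pow(Add(-20, 35), 2)) = Add(-8, Pow(15, 2)) = Add(-8, 225) = 217)
Pow(Add(T, Function('v')(55, Mul(4, -4))), Rational(1, 2)) = Pow(Add(217, 55), Rational(1, 2)) = Pow(272, Rational(1, 2)) = Mul(4, Pow(17, Rational(1, 2)))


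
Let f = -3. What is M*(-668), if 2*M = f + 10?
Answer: -2338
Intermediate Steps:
M = 7/2 (M = (-3 + 10)/2 = (½)*7 = 7/2 ≈ 3.5000)
M*(-668) = (7/2)*(-668) = -2338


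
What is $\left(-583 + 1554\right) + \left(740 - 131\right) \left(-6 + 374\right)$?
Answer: $225083$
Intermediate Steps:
$\left(-583 + 1554\right) + \left(740 - 131\right) \left(-6 + 374\right) = 971 + 609 \cdot 368 = 971 + 224112 = 225083$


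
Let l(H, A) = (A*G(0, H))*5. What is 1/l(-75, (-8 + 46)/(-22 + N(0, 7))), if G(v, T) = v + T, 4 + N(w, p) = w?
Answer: 13/7125 ≈ 0.0018246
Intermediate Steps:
N(w, p) = -4 + w
G(v, T) = T + v
l(H, A) = 5*A*H (l(H, A) = (A*(H + 0))*5 = (A*H)*5 = 5*A*H)
1/l(-75, (-8 + 46)/(-22 + N(0, 7))) = 1/(5*((-8 + 46)/(-22 + (-4 + 0)))*(-75)) = 1/(5*(38/(-22 - 4))*(-75)) = 1/(5*(38/(-26))*(-75)) = 1/(5*(38*(-1/26))*(-75)) = 1/(5*(-19/13)*(-75)) = 1/(7125/13) = 13/7125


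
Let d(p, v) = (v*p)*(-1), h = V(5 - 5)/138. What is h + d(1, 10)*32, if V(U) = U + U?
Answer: -320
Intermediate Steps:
V(U) = 2*U
h = 0 (h = (2*(5 - 5))/138 = (2*0)*(1/138) = 0*(1/138) = 0)
d(p, v) = -p*v (d(p, v) = (p*v)*(-1) = -p*v)
h + d(1, 10)*32 = 0 - 1*1*10*32 = 0 - 10*32 = 0 - 320 = -320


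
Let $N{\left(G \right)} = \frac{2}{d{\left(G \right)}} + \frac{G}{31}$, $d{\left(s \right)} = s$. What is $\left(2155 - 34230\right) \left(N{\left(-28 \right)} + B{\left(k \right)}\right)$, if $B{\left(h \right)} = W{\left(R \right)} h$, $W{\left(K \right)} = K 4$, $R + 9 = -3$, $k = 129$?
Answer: $\frac{86209613325}{434} \approx 1.9864 \cdot 10^{8}$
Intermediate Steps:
$R = -12$ ($R = -9 - 3 = -12$)
$W{\left(K \right)} = 4 K$
$N{\left(G \right)} = \frac{2}{G} + \frac{G}{31}$
$B{\left(h \right)} = - 48 h$ ($B{\left(h \right)} = 4 \left(-12\right) h = - 48 h$)
$\left(2155 - 34230\right) \left(N{\left(-28 \right)} + B{\left(k \right)}\right) = \left(2155 - 34230\right) \left(\left(\frac{2}{-28} + \frac{1}{31} \left(-28\right)\right) - 6192\right) = - 32075 \left(\left(2 \left(- \frac{1}{28}\right) - \frac{28}{31}\right) - 6192\right) = - 32075 \left(\left(- \frac{1}{14} - \frac{28}{31}\right) - 6192\right) = - 32075 \left(- \frac{423}{434} - 6192\right) = \left(-32075\right) \left(- \frac{2687751}{434}\right) = \frac{86209613325}{434}$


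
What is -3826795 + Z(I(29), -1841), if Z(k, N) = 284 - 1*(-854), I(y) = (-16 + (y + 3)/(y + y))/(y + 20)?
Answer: -3825657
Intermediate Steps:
I(y) = (-16 + (3 + y)/(2*y))/(20 + y) (I(y) = (-16 + (3 + y)/((2*y)))/(20 + y) = (-16 + (3 + y)*(1/(2*y)))/(20 + y) = (-16 + (3 + y)/(2*y))/(20 + y))
Z(k, N) = 1138 (Z(k, N) = 284 + 854 = 1138)
-3826795 + Z(I(29), -1841) = -3826795 + 1138 = -3825657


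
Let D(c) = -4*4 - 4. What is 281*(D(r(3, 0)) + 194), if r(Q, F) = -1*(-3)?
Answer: 48894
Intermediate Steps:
r(Q, F) = 3
D(c) = -20 (D(c) = -16 - 4 = -20)
281*(D(r(3, 0)) + 194) = 281*(-20 + 194) = 281*174 = 48894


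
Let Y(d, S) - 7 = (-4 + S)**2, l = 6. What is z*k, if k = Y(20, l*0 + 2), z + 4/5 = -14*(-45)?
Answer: 34606/5 ≈ 6921.2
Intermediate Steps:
z = 3146/5 (z = -4/5 - 14*(-45) = -4/5 + 630 = 3146/5 ≈ 629.20)
Y(d, S) = 7 + (-4 + S)**2
k = 11 (k = 7 + (-4 + (6*0 + 2))**2 = 7 + (-4 + (0 + 2))**2 = 7 + (-4 + 2)**2 = 7 + (-2)**2 = 7 + 4 = 11)
z*k = (3146/5)*11 = 34606/5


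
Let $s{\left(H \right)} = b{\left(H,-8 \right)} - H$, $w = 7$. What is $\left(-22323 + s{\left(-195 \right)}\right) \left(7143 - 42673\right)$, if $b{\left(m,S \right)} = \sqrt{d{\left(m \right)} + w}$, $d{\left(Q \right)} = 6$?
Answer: $786207840 - 35530 \sqrt{13} \approx 7.8608 \cdot 10^{8}$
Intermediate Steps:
$b{\left(m,S \right)} = \sqrt{13}$ ($b{\left(m,S \right)} = \sqrt{6 + 7} = \sqrt{13}$)
$s{\left(H \right)} = \sqrt{13} - H$
$\left(-22323 + s{\left(-195 \right)}\right) \left(7143 - 42673\right) = \left(-22323 + \left(\sqrt{13} - -195\right)\right) \left(7143 - 42673\right) = \left(-22323 + \left(\sqrt{13} + 195\right)\right) \left(-35530\right) = \left(-22323 + \left(195 + \sqrt{13}\right)\right) \left(-35530\right) = \left(-22128 + \sqrt{13}\right) \left(-35530\right) = 786207840 - 35530 \sqrt{13}$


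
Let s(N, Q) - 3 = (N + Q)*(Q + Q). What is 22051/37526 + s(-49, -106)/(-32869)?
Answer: -508422619/1233442094 ≈ -0.41220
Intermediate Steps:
s(N, Q) = 3 + 2*Q*(N + Q) (s(N, Q) = 3 + (N + Q)*(Q + Q) = 3 + (N + Q)*(2*Q) = 3 + 2*Q*(N + Q))
22051/37526 + s(-49, -106)/(-32869) = 22051/37526 + (3 + 2*(-106)² + 2*(-49)*(-106))/(-32869) = 22051*(1/37526) + (3 + 2*11236 + 10388)*(-1/32869) = 22051/37526 + (3 + 22472 + 10388)*(-1/32869) = 22051/37526 + 32863*(-1/32869) = 22051/37526 - 32863/32869 = -508422619/1233442094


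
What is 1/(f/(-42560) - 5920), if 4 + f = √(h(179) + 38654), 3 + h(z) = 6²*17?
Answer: -10723213141760/63481420791359153 + 42560*√39263/63481420791359153 ≈ -0.00016892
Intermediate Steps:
h(z) = 609 (h(z) = -3 + 6²*17 = -3 + 36*17 = -3 + 612 = 609)
f = -4 + √39263 (f = -4 + √(609 + 38654) = -4 + √39263 ≈ 194.15)
1/(f/(-42560) - 5920) = 1/((-4 + √39263)/(-42560) - 5920) = 1/((-4 + √39263)*(-1/42560) - 5920) = 1/((1/10640 - √39263/42560) - 5920) = 1/(-62988799/10640 - √39263/42560)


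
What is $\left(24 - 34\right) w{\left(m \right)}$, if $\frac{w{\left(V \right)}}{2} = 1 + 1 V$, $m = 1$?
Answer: $-40$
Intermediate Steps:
$w{\left(V \right)} = 2 + 2 V$ ($w{\left(V \right)} = 2 \left(1 + 1 V\right) = 2 \left(1 + V\right) = 2 + 2 V$)
$\left(24 - 34\right) w{\left(m \right)} = \left(24 - 34\right) \left(2 + 2 \cdot 1\right) = - 10 \left(2 + 2\right) = \left(-10\right) 4 = -40$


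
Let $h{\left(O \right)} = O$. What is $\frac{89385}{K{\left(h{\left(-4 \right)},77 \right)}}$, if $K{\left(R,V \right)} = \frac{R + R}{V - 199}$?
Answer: $\frac{5452485}{4} \approx 1.3631 \cdot 10^{6}$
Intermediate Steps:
$K{\left(R,V \right)} = \frac{2 R}{-199 + V}$
$\frac{89385}{K{\left(h{\left(-4 \right)},77 \right)}} = \frac{89385}{2 \left(-4\right) \frac{1}{-199 + 77}} = \frac{89385}{2 \left(-4\right) \frac{1}{-122}} = \frac{89385}{2 \left(-4\right) \left(- \frac{1}{122}\right)} = \frac{89385}{\frac{4}{61}} = 89385 \cdot \frac{61}{4} = \frac{5452485}{4}$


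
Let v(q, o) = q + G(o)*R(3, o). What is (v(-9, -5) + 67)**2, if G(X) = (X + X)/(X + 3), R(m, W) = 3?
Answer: 5329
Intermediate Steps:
G(X) = 2*X/(3 + X) (G(X) = (2*X)/(3 + X) = 2*X/(3 + X))
v(q, o) = q + 6*o/(3 + o) (v(q, o) = q + (2*o/(3 + o))*3 = q + 6*o/(3 + o))
(v(-9, -5) + 67)**2 = ((6*(-5) - 9*(3 - 5))/(3 - 5) + 67)**2 = ((-30 - 9*(-2))/(-2) + 67)**2 = (-(-30 + 18)/2 + 67)**2 = (-1/2*(-12) + 67)**2 = (6 + 67)**2 = 73**2 = 5329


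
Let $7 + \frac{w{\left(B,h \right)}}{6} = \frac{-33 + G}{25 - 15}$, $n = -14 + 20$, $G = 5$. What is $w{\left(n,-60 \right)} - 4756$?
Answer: $- \frac{24074}{5} \approx -4814.8$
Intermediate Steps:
$n = 6$
$w{\left(B,h \right)} = - \frac{294}{5}$ ($w{\left(B,h \right)} = -42 + 6 \frac{-33 + 5}{25 - 15} = -42 + 6 \left(- \frac{28}{10}\right) = -42 + 6 \left(\left(-28\right) \frac{1}{10}\right) = -42 + 6 \left(- \frac{14}{5}\right) = -42 - \frac{84}{5} = - \frac{294}{5}$)
$w{\left(n,-60 \right)} - 4756 = - \frac{294}{5} - 4756 = - \frac{24074}{5}$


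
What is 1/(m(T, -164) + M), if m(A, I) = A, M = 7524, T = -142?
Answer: 1/7382 ≈ 0.00013546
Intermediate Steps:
1/(m(T, -164) + M) = 1/(-142 + 7524) = 1/7382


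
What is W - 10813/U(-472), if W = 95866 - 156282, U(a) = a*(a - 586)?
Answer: -30170311229/499376 ≈ -60416.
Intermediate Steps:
U(a) = a*(-586 + a)
W = -60416
W - 10813/U(-472) = -60416 - 10813*(-1/(472*(-586 - 472))) = -60416 - 10813/((-472*(-1058))) = -60416 - 10813/499376 = -30170311229/499376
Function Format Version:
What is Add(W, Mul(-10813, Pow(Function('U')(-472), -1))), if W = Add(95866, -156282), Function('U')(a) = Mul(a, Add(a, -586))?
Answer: Rational(-30170311229, 499376) ≈ -60416.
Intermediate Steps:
Function('U')(a) = Mul(a, Add(-586, a))
W = -60416
Add(W, Mul(-10813, Pow(Function('U')(-472), -1))) = Add(-60416, Mul(-10813, Pow(Mul(-472, Add(-586, -472)), -1))) = Add(-60416, Mul(-10813, Pow(Mul(-472, -1058), -1))) = Add(-60416, Mul(-10813, Pow(499376, -1))) = Add(-60416, Mul(-10813, Rational(1, 499376))) = Add(-60416, Rational(-10813, 499376)) = Rational(-30170311229, 499376)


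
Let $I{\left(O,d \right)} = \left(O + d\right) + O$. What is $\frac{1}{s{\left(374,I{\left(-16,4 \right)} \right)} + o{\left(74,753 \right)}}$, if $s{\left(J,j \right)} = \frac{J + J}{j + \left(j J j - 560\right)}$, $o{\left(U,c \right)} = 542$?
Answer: $\frac{73157}{39651281} \approx 0.001845$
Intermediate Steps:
$I{\left(O,d \right)} = d + 2 O$
$s{\left(J,j \right)} = \frac{2 J}{-560 + j + J j^{2}}$ ($s{\left(J,j \right)} = \frac{2 J}{j + \left(J j j - 560\right)} = \frac{2 J}{j + \left(J j^{2} - 560\right)} = \frac{2 J}{j + \left(-560 + J j^{2}\right)} = \frac{2 J}{-560 + j + J j^{2}}$)
$\frac{1}{s{\left(374,I{\left(-16,4 \right)} \right)} + o{\left(74,753 \right)}} = \frac{1}{2 \cdot 374 \frac{1}{-560 + \left(4 + 2 \left(-16\right)\right) + 374 \left(4 + 2 \left(-16\right)\right)^{2}} + 542} = \frac{1}{2 \cdot 374 \frac{1}{-560 + \left(4 - 32\right) + 374 \left(4 - 32\right)^{2}} + 542} = \frac{1}{2 \cdot 374 \frac{1}{-560 - 28 + 374 \left(-28\right)^{2}} + 542} = \frac{1}{2 \cdot 374 \frac{1}{-560 - 28 + 374 \cdot 784} + 542} = \frac{1}{2 \cdot 374 \frac{1}{-560 - 28 + 293216} + 542} = \frac{1}{2 \cdot 374 \cdot \frac{1}{292628} + 542} = \frac{1}{\frac{187}{73157} + 542} = \frac{1}{\frac{39651281}{73157}} = \frac{73157}{39651281}$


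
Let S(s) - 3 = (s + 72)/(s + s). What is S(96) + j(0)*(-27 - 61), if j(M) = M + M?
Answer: 31/8 ≈ 3.8750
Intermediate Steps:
j(M) = 2*M
S(s) = 3 + (72 + s)/(2*s) (S(s) = 3 + (s + 72)/(s + s) = 3 + (72 + s)/((2*s)) = 3 + (72 + s)*(1/(2*s)) = 3 + (72 + s)/(2*s))
S(96) + j(0)*(-27 - 61) = (7/2 + 36/96) + (2*0)*(-27 - 61) = (7/2 + 36*(1/96)) + 0*(-88) = (7/2 + 3/8) + 0 = 31/8 + 0 = 31/8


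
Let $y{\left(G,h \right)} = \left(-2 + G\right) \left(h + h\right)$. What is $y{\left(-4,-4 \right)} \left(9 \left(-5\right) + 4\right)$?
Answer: $-1968$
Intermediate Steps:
$y{\left(G,h \right)} = 2 h \left(-2 + G\right)$ ($y{\left(G,h \right)} = \left(-2 + G\right) 2 h = 2 h \left(-2 + G\right)$)
$y{\left(-4,-4 \right)} \left(9 \left(-5\right) + 4\right) = 2 \left(-4\right) \left(-2 - 4\right) \left(9 \left(-5\right) + 4\right) = 2 \left(-4\right) \left(-6\right) \left(-45 + 4\right) = 48 \left(-41\right) = -1968$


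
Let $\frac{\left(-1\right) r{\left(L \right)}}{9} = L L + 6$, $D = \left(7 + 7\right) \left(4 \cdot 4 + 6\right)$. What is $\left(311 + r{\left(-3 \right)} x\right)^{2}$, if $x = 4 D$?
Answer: $27558988081$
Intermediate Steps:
$D = 308$ ($D = 14 \left(16 + 6\right) = 14 \cdot 22 = 308$)
$r{\left(L \right)} = -54 - 9 L^{2}$ ($r{\left(L \right)} = - 9 \left(L L + 6\right) = - 9 \left(L^{2} + 6\right) = - 9 \left(6 + L^{2}\right) = -54 - 9 L^{2}$)
$x = 1232$ ($x = 4 \cdot 308 = 1232$)
$\left(311 + r{\left(-3 \right)} x\right)^{2} = \left(311 + \left(-54 - 9 \left(-3\right)^{2}\right) 1232\right)^{2} = \left(311 + \left(-54 - 81\right) 1232\right)^{2} = \left(311 - 166320\right)^{2} = \left(-166009\right)^{2} = 27558988081$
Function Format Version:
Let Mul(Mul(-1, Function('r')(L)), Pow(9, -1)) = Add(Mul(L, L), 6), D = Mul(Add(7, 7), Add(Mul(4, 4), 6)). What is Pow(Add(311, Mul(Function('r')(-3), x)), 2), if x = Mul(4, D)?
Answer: 27558988081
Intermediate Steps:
D = 308 (D = Mul(14, Add(16, 6)) = Mul(14, 22) = 308)
Function('r')(L) = Add(-54, Mul(-9, Pow(L, 2))) (Function('r')(L) = Mul(-9, Add(Mul(L, L), 6)) = Mul(-9, Add(Pow(L, 2), 6)) = Mul(-9, Add(6, Pow(L, 2))) = Add(-54, Mul(-9, Pow(L, 2))))
x = 1232 (x = Mul(4, 308) = 1232)
Pow(Add(311, Mul(Function('r')(-3), x)), 2) = Pow(Add(311, Mul(Add(-54, Mul(-9, Pow(-3, 2))), 1232)), 2) = Pow(Add(311, Mul(Add(-54, Mul(-9, 9)), 1232)), 2) = Pow(Add(311, Mul(Add(-54, -81), 1232)), 2) = Pow(Add(311, Mul(-135, 1232)), 2) = Pow(Add(311, -166320), 2) = Pow(-166009, 2) = 27558988081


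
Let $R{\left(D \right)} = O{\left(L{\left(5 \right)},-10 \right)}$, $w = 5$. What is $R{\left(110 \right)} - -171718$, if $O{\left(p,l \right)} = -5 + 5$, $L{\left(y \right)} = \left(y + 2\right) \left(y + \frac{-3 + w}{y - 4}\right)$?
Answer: $171718$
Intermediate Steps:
$L{\left(y \right)} = \left(2 + y\right) \left(y + \frac{2}{-4 + y}\right)$ ($L{\left(y \right)} = \left(y + 2\right) \left(y + \frac{-3 + 5}{y - 4}\right) = \left(2 + y\right) \left(y + \frac{2}{-4 + y}\right)$)
$O{\left(p,l \right)} = 0$
$R{\left(D \right)} = 0$
$R{\left(110 \right)} - -171718 = 0 - -171718 = 0 + 171718 = 171718$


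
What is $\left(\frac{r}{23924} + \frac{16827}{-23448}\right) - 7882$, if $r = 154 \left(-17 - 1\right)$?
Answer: $- \frac{368502727389}{46747496} \approx -7882.8$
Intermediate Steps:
$r = -2772$ ($r = 154 \left(-18\right) = -2772$)
$\left(\frac{r}{23924} + \frac{16827}{-23448}\right) - 7882 = \left(- \frac{2772}{23924} + \frac{16827}{-23448}\right) - 7882 = \left(\left(-2772\right) \frac{1}{23924} + 16827 \left(- \frac{1}{23448}\right)\right) - 7882 = \left(- \frac{693}{5981} - \frac{5609}{7816}\right) - 7882 = - \frac{38963917}{46747496} - 7882 = - \frac{368502727389}{46747496}$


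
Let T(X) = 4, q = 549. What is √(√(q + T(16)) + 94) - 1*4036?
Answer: -4036 + √(94 + √553) ≈ -4025.2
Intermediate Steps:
√(√(q + T(16)) + 94) - 1*4036 = √(√(549 + 4) + 94) - 1*4036 = √(√553 + 94) - 4036 = √(94 + √553) - 4036 = -4036 + √(94 + √553)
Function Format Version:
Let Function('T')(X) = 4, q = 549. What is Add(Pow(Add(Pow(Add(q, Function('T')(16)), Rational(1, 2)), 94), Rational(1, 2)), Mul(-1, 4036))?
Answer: Add(-4036, Pow(Add(94, Pow(553, Rational(1, 2))), Rational(1, 2))) ≈ -4025.2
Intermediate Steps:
Add(Pow(Add(Pow(Add(q, Function('T')(16)), Rational(1, 2)), 94), Rational(1, 2)), Mul(-1, 4036)) = Add(Pow(Add(Pow(Add(549, 4), Rational(1, 2)), 94), Rational(1, 2)), Mul(-1, 4036)) = Add(Pow(Add(Pow(553, Rational(1, 2)), 94), Rational(1, 2)), -4036) = Add(Pow(Add(94, Pow(553, Rational(1, 2))), Rational(1, 2)), -4036) = Add(-4036, Pow(Add(94, Pow(553, Rational(1, 2))), Rational(1, 2)))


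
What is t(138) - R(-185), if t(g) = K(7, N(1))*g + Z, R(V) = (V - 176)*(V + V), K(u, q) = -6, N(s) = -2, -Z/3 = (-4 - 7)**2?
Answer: -134761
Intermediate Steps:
Z = -363 (Z = -3*(-4 - 7)**2 = -3*(-11)**2 = -3*121 = -363)
R(V) = 2*V*(-176 + V) (R(V) = (-176 + V)*(2*V) = 2*V*(-176 + V))
t(g) = -363 - 6*g (t(g) = -6*g - 363 = -363 - 6*g)
t(138) - R(-185) = (-363 - 6*138) - 2*(-185)*(-176 - 185) = (-363 - 828) - 2*(-185)*(-361) = -1191 - 1*133570 = -1191 - 133570 = -134761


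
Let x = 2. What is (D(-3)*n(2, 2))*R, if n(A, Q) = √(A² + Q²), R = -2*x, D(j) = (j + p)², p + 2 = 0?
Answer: -200*√2 ≈ -282.84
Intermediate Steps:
p = -2 (p = -2 + 0 = -2)
D(j) = (-2 + j)² (D(j) = (j - 2)² = (-2 + j)²)
R = -4 (R = -2*2 = -4)
(D(-3)*n(2, 2))*R = ((-2 - 3)²*√(2² + 2²))*(-4) = ((-5)²*√(4 + 4))*(-4) = (25*√8)*(-4) = (25*(2*√2))*(-4) = (50*√2)*(-4) = -200*√2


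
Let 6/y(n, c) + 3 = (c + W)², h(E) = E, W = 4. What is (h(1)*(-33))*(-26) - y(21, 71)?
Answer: 803945/937 ≈ 858.00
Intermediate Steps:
y(n, c) = 6/(-3 + (4 + c)²) (y(n, c) = 6/(-3 + (c + 4)²) = 6/(-3 + (4 + c)²))
(h(1)*(-33))*(-26) - y(21, 71) = (1*(-33))*(-26) - 6/(-3 + (4 + 71)²) = -33*(-26) - 6/(-3 + 75²) = 858 - 6/(-3 + 5625) = 858 - 6/5622 = 858 - 1*1/937 = 858 - 1/937 = 803945/937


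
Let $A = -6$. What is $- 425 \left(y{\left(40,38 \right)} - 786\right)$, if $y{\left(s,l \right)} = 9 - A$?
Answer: $327675$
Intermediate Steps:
$y{\left(s,l \right)} = 15$ ($y{\left(s,l \right)} = 9 - -6 = 9 + 6 = 15$)
$- 425 \left(y{\left(40,38 \right)} - 786\right) = - 425 \left(15 - 786\right) = \left(-425\right) \left(-771\right) = 327675$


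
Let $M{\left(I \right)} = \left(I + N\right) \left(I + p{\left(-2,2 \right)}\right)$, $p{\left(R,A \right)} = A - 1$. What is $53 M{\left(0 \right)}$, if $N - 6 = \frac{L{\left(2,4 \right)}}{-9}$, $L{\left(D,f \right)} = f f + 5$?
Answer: $\frac{583}{3} \approx 194.33$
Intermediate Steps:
$L{\left(D,f \right)} = 5 + f^{2}$ ($L{\left(D,f \right)} = f^{2} + 5 = 5 + f^{2}$)
$p{\left(R,A \right)} = -1 + A$
$N = \frac{11}{3}$ ($N = 6 + \frac{5 + 4^{2}}{-9} = 6 + \left(5 + 16\right) \left(- \frac{1}{9}\right) = 6 + 21 \left(- \frac{1}{9}\right) = 6 - \frac{7}{3} = \frac{11}{3} \approx 3.6667$)
$M{\left(I \right)} = \left(1 + I\right) \left(\frac{11}{3} + I\right)$ ($M{\left(I \right)} = \left(I + \frac{11}{3}\right) \left(I + \left(-1 + 2\right)\right) = \left(\frac{11}{3} + I\right) \left(I + 1\right) = \left(\frac{11}{3} + I\right) \left(1 + I\right) = \left(1 + I\right) \left(\frac{11}{3} + I\right)$)
$53 M{\left(0 \right)} = 53 \left(\frac{11}{3} + 0^{2} + \frac{14}{3} \cdot 0\right) = 53 \left(\frac{11}{3} + 0 + 0\right) = 53 \cdot \frac{11}{3} = \frac{583}{3}$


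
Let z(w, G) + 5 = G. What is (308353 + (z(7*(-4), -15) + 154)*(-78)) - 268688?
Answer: 29213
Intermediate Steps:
z(w, G) = -5 + G
(308353 + (z(7*(-4), -15) + 154)*(-78)) - 268688 = (308353 + ((-5 - 15) + 154)*(-78)) - 268688 = (308353 + (-20 + 154)*(-78)) - 268688 = (308353 + 134*(-78)) - 268688 = (308353 - 10452) - 268688 = 297901 - 268688 = 29213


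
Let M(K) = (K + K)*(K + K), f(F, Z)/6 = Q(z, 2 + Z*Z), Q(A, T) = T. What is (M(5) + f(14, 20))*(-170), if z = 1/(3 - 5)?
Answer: -427040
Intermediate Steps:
z = -½ (z = 1/(-2) = -½ ≈ -0.50000)
f(F, Z) = 12 + 6*Z² (f(F, Z) = 6*(2 + Z*Z) = 6*(2 + Z²) = 12 + 6*Z²)
M(K) = 4*K² (M(K) = (2*K)*(2*K) = 4*K²)
(M(5) + f(14, 20))*(-170) = (4*5² + (12 + 6*20²))*(-170) = (4*25 + (12 + 6*400))*(-170) = (100 + (12 + 2400))*(-170) = (100 + 2412)*(-170) = 2512*(-170) = -427040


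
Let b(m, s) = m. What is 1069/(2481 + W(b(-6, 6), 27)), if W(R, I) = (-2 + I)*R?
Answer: 1069/2331 ≈ 0.45860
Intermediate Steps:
W(R, I) = R*(-2 + I)
1069/(2481 + W(b(-6, 6), 27)) = 1069/(2481 - 6*(-2 + 27)) = 1069/(2481 - 6*25) = 1069/(2481 - 150) = 1069/2331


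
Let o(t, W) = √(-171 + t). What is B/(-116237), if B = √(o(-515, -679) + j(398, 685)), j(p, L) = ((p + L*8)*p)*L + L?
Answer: -√(1602519825 + 7*I*√14)/116237 ≈ -0.3444 - 2.8144e-9*I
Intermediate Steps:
j(p, L) = L + L*p*(p + 8*L) (j(p, L) = ((p + 8*L)*p)*L + L = (p*(p + 8*L))*L + L = L*p*(p + 8*L) + L = L + L*p*(p + 8*L))
B = √(1602519825 + 7*I*√14) (B = √(√(-171 - 515) + 685*(1 + 398² + 8*685*398)) = √(√(-686) + 685*(1 + 158404 + 2181040)) = √(7*I*√14 + 685*2339445) = √(7*I*√14 + 1602519825) = √(1602519825 + 7*I*√14) ≈ 40032.0 + 0.e-4*I)
B/(-116237) = √(1602519825 + 7*I*√14)/(-116237) = √(1602519825 + 7*I*√14)*(-1/116237) = -√(1602519825 + 7*I*√14)/116237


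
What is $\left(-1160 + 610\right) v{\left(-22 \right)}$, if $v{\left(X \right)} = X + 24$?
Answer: $-1100$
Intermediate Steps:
$v{\left(X \right)} = 24 + X$
$\left(-1160 + 610\right) v{\left(-22 \right)} = \left(-1160 + 610\right) \left(24 - 22\right) = \left(-550\right) 2 = -1100$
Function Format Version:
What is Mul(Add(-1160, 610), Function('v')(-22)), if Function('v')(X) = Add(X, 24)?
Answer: -1100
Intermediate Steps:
Function('v')(X) = Add(24, X)
Mul(Add(-1160, 610), Function('v')(-22)) = Mul(Add(-1160, 610), Add(24, -22)) = Mul(-550, 2) = -1100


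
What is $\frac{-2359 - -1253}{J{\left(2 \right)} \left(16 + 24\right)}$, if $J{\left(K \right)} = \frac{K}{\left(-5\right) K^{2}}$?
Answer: $\frac{553}{2} \approx 276.5$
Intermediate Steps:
$J{\left(K \right)} = - \frac{1}{5 K}$ ($J{\left(K \right)} = K \left(- \frac{1}{5 K^{2}}\right) = - \frac{1}{5 K}$)
$\frac{-2359 - -1253}{J{\left(2 \right)} \left(16 + 24\right)} = \frac{-2359 - -1253}{- \frac{1}{5 \cdot 2} \left(16 + 24\right)} = \frac{-2359 + 1253}{\left(- \frac{1}{5}\right) \frac{1}{2} \cdot 40} = - \frac{1106}{\left(- \frac{1}{10}\right) 40} = - \frac{1106}{-4} = \left(-1106\right) \left(- \frac{1}{4}\right) = \frac{553}{2}$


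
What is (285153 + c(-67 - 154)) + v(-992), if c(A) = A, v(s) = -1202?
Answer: 283730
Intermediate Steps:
(285153 + c(-67 - 154)) + v(-992) = (285153 + (-67 - 154)) - 1202 = (285153 - 221) - 1202 = 284932 - 1202 = 283730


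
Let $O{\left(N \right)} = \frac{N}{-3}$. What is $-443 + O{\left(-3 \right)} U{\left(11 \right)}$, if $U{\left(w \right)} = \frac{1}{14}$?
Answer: $- \frac{6201}{14} \approx -442.93$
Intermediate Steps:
$O{\left(N \right)} = - \frac{N}{3}$ ($O{\left(N \right)} = N \left(- \frac{1}{3}\right) = - \frac{N}{3}$)
$U{\left(w \right)} = \frac{1}{14}$
$-443 + O{\left(-3 \right)} U{\left(11 \right)} = -443 + \left(- \frac{1}{3}\right) \left(-3\right) \frac{1}{14} = -443 + 1 \cdot \frac{1}{14} = -443 + \frac{1}{14} = - \frac{6201}{14}$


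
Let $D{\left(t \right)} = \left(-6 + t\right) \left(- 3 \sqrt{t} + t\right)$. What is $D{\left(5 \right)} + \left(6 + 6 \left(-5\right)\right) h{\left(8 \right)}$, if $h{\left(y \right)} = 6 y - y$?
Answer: $-965 + 3 \sqrt{5} \approx -958.29$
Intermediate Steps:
$D{\left(t \right)} = \left(-6 + t\right) \left(t - 3 \sqrt{t}\right)$
$h{\left(y \right)} = 5 y$
$D{\left(5 \right)} + \left(6 + 6 \left(-5\right)\right) h{\left(8 \right)} = \left(5^{2} - 30 - 3 \cdot 5^{\frac{3}{2}} + 18 \sqrt{5}\right) + \left(6 + 6 \left(-5\right)\right) 5 \cdot 8 = \left(25 - 30 - 3 \cdot 5 \sqrt{5} + 18 \sqrt{5}\right) + \left(6 - 30\right) 40 = \left(25 - 30 - 15 \sqrt{5} + 18 \sqrt{5}\right) - 960 = \left(-5 + 3 \sqrt{5}\right) - 960 = -965 + 3 \sqrt{5}$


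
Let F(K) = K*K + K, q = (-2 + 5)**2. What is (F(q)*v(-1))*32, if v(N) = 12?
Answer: 34560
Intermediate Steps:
q = 9 (q = 3**2 = 9)
F(K) = K + K**2 (F(K) = K**2 + K = K + K**2)
(F(q)*v(-1))*32 = ((9*(1 + 9))*12)*32 = ((9*10)*12)*32 = (90*12)*32 = 1080*32 = 34560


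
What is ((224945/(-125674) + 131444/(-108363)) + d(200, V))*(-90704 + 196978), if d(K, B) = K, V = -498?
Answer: 142555280668579933/6809205831 ≈ 2.0936e+7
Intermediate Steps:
((224945/(-125674) + 131444/(-108363)) + d(200, V))*(-90704 + 196978) = ((224945/(-125674) + 131444/(-108363)) + 200)*(-90704 + 196978) = ((224945*(-1/125674) + 131444*(-1/108363)) + 200)*106274 = ((-224945/125674 - 131444/108363) + 200)*106274 = (-40894808291/13618411662 + 200)*106274 = (2682787524109/13618411662)*106274 = 142555280668579933/6809205831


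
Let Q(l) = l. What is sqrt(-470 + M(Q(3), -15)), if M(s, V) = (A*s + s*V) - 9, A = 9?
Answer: I*sqrt(497) ≈ 22.293*I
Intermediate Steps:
M(s, V) = -9 + 9*s + V*s (M(s, V) = (9*s + s*V) - 9 = (9*s + V*s) - 9 = -9 + 9*s + V*s)
sqrt(-470 + M(Q(3), -15)) = sqrt(-470 + (-9 + 9*3 - 15*3)) = sqrt(-470 + (-9 + 27 - 45)) = sqrt(-470 - 27) = sqrt(-497) = I*sqrt(497)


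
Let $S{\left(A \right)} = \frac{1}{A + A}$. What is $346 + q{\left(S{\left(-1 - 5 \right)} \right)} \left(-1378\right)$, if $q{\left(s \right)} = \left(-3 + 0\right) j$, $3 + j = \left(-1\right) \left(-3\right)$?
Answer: $346$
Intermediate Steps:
$S{\left(A \right)} = \frac{1}{2 A}$
$j = 0$ ($j = -3 - -3 = -3 + 3 = 0$)
$q{\left(s \right)} = 0$ ($q{\left(s \right)} = \left(-3 + 0\right) 0 = \left(-3\right) 0 = 0$)
$346 + q{\left(S{\left(-1 - 5 \right)} \right)} \left(-1378\right) = 346 + 0 \left(-1378\right) = 346 + 0 = 346$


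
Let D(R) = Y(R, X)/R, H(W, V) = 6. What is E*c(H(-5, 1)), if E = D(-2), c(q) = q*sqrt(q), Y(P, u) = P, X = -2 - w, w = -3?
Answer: 6*sqrt(6) ≈ 14.697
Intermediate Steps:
X = 1 (X = -2 - 1*(-3) = -2 + 3 = 1)
c(q) = q**(3/2)
D(R) = 1 (D(R) = R/R = 1)
E = 1
E*c(H(-5, 1)) = 1*6**(3/2) = 1*(6*sqrt(6)) = 6*sqrt(6)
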